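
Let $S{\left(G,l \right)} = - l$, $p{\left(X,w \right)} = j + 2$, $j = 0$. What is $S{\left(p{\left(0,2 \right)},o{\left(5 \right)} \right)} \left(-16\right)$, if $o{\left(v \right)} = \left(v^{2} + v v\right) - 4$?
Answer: $736$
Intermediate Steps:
$p{\left(X,w \right)} = 2$ ($p{\left(X,w \right)} = 0 + 2 = 2$)
$o{\left(v \right)} = -4 + 2 v^{2}$ ($o{\left(v \right)} = \left(v^{2} + v^{2}\right) - 4 = 2 v^{2} - 4 = -4 + 2 v^{2}$)
$S{\left(p{\left(0,2 \right)},o{\left(5 \right)} \right)} \left(-16\right) = - (-4 + 2 \cdot 5^{2}) \left(-16\right) = - (-4 + 2 \cdot 25) \left(-16\right) = - (-4 + 50) \left(-16\right) = \left(-1\right) 46 \left(-16\right) = \left(-46\right) \left(-16\right) = 736$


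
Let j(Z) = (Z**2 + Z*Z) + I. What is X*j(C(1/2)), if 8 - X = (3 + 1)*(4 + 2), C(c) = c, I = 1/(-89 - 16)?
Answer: -824/105 ≈ -7.8476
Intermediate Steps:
I = -1/105 (I = 1/(-105) = -1/105 ≈ -0.0095238)
X = -16 (X = 8 - (3 + 1)*(4 + 2) = 8 - 4*6 = 8 - 1*24 = 8 - 24 = -16)
j(Z) = -1/105 + 2*Z**2 (j(Z) = (Z**2 + Z*Z) - 1/105 = (Z**2 + Z**2) - 1/105 = 2*Z**2 - 1/105 = -1/105 + 2*Z**2)
X*j(C(1/2)) = -16*(-1/105 + 2*(1/2)**2) = -16*(-1/105 + 2*(1/4)) = -16*(-1/105 + 1/2) = -16*103/210 = -824/105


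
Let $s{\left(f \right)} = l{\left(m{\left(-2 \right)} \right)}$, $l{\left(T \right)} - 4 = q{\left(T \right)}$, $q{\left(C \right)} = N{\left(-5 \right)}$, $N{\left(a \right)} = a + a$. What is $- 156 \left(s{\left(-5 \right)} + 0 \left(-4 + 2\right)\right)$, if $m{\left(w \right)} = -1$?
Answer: $936$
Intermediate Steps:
$N{\left(a \right)} = 2 a$
$q{\left(C \right)} = -10$ ($q{\left(C \right)} = 2 \left(-5\right) = -10$)
$l{\left(T \right)} = -6$ ($l{\left(T \right)} = 4 - 10 = -6$)
$s{\left(f \right)} = -6$
$- 156 \left(s{\left(-5 \right)} + 0 \left(-4 + 2\right)\right) = - 156 \left(-6 + 0 \left(-4 + 2\right)\right) = - 156 \left(-6 + 0 \left(-2\right)\right) = - 156 \left(-6 + 0\right) = \left(-156\right) \left(-6\right) = 936$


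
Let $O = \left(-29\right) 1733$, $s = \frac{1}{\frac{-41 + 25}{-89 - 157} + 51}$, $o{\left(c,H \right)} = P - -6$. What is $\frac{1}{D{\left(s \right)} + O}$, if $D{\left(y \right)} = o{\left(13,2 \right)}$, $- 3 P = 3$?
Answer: $- \frac{1}{50252} \approx -1.99 \cdot 10^{-5}$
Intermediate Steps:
$P = -1$ ($P = \left(- \frac{1}{3}\right) 3 = -1$)
$o{\left(c,H \right)} = 5$ ($o{\left(c,H \right)} = -1 - -6 = -1 + 6 = 5$)
$s = \frac{123}{6281}$ ($s = \frac{1}{- \frac{16}{-246} + 51} = \frac{1}{\left(-16\right) \left(- \frac{1}{246}\right) + 51} = \frac{1}{\frac{8}{123} + 51} = \frac{1}{\frac{6281}{123}} = \frac{123}{6281} \approx 0.019583$)
$D{\left(y \right)} = 5$
$O = -50257$
$\frac{1}{D{\left(s \right)} + O} = \frac{1}{5 - 50257} = \frac{1}{-50252} = - \frac{1}{50252}$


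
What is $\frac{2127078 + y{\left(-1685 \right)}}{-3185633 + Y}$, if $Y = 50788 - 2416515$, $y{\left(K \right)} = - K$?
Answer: $- \frac{2128763}{5551360} \approx -0.38347$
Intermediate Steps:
$Y = -2365727$
$\frac{2127078 + y{\left(-1685 \right)}}{-3185633 + Y} = \frac{2127078 - -1685}{-3185633 - 2365727} = \frac{2127078 + 1685}{-5551360} = 2128763 \left(- \frac{1}{5551360}\right) = - \frac{2128763}{5551360}$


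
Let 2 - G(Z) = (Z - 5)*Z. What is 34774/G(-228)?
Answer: -17387/26561 ≈ -0.65461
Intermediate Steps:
G(Z) = 2 - Z*(-5 + Z) (G(Z) = 2 - (Z - 5)*Z = 2 - (-5 + Z)*Z = 2 - Z*(-5 + Z))
34774/G(-228) = 34774/(2 - 1*(-228)**2 + 5*(-228)) = 34774/(2 - 1*51984 - 1140) = 34774/(2 - 51984 - 1140) = 34774/(-53122) = 34774*(-1/53122) = -17387/26561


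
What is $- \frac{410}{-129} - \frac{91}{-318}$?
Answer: $\frac{15791}{4558} \approx 3.4645$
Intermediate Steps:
$- \frac{410}{-129} - \frac{91}{-318} = \left(-410\right) \left(- \frac{1}{129}\right) - - \frac{91}{318} = \frac{410}{129} + \frac{91}{318} = \frac{15791}{4558}$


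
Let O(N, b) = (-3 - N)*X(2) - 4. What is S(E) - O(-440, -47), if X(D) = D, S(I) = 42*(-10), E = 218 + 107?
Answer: -1290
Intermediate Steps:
E = 325
S(I) = -420
O(N, b) = -10 - 2*N (O(N, b) = (-3 - N)*2 - 4 = (-6 - 2*N) - 4 = -10 - 2*N)
S(E) - O(-440, -47) = -420 - (-10 - 2*(-440)) = -420 - (-10 + 880) = -420 - 1*870 = -420 - 870 = -1290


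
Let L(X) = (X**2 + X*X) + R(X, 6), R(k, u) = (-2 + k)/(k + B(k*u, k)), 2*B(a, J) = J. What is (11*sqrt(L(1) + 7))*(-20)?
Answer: -1100*sqrt(3)/3 ≈ -635.08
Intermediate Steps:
B(a, J) = J/2
R(k, u) = 2*(-2 + k)/(3*k) (R(k, u) = (-2 + k)/(k + k/2) = (-2 + k)/((3*k/2)) = (-2 + k)*(2/(3*k)) = 2*(-2 + k)/(3*k))
L(X) = 2*X**2 + 2*(-2 + X)/(3*X) (L(X) = (X**2 + X*X) + 2*(-2 + X)/(3*X) = (X**2 + X**2) + 2*(-2 + X)/(3*X) = 2*X**2 + 2*(-2 + X)/(3*X))
(11*sqrt(L(1) + 7))*(-20) = (11*sqrt((2/3)*(-2 + 1 + 3*1**3)/1 + 7))*(-20) = (11*sqrt((2/3)*1*(-2 + 1 + 3*1) + 7))*(-20) = (11*sqrt((2/3)*1*(-2 + 1 + 3) + 7))*(-20) = (11*sqrt((2/3)*1*2 + 7))*(-20) = (11*sqrt(4/3 + 7))*(-20) = (11*sqrt(25/3))*(-20) = (11*(5*sqrt(3)/3))*(-20) = (55*sqrt(3)/3)*(-20) = -1100*sqrt(3)/3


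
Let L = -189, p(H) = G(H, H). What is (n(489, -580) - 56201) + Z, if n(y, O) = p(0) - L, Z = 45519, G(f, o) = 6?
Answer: -10487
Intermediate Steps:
p(H) = 6
n(y, O) = 195 (n(y, O) = 6 - 1*(-189) = 6 + 189 = 195)
(n(489, -580) - 56201) + Z = (195 - 56201) + 45519 = -56006 + 45519 = -10487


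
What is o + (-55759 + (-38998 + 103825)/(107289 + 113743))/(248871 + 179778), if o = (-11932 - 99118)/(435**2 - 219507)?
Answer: 241624742533819/68311250098728 ≈ 3.5371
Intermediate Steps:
o = 55525/15141 (o = -111050/(189225 - 219507) = -111050/(-30282) = -111050*(-1/30282) = 55525/15141 ≈ 3.6672)
o + (-55759 + (-38998 + 103825)/(107289 + 113743))/(248871 + 179778) = 55525/15141 + (-55759 + (-38998 + 103825)/(107289 + 113743))/(248871 + 179778) = 55525/15141 + (-55759 + 64827/221032)/428649 = 55525/15141 + (-55759 + 64827*(1/221032))*(1/428649) = 55525/15141 + (-55759 + 9261/31576)*(1/428649) = 55525/15141 - 1760636923/31576*1/428649 = 55525/15141 - 1760636923/13535020824 = 241624742533819/68311250098728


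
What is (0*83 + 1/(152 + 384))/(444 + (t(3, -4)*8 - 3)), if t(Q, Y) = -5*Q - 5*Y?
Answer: 1/257816 ≈ 3.8787e-6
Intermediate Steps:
(0*83 + 1/(152 + 384))/(444 + (t(3, -4)*8 - 3)) = (0*83 + 1/(152 + 384))/(444 + ((-5*3 - 5*(-4))*8 - 3)) = (0 + 1/536)/(444 + ((-15 + 20)*8 - 3)) = (0 + 1/536)/(444 + (5*8 - 3)) = 1/(536*(444 + (40 - 3))) = 1/(536*(444 + 37)) = (1/536)/481 = (1/536)*(1/481) = 1/257816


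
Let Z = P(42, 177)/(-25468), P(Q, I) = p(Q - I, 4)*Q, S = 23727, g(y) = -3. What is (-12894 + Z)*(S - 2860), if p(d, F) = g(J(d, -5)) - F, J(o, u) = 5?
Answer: -3426195486483/12734 ≈ -2.6906e+8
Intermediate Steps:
p(d, F) = -3 - F
P(Q, I) = -7*Q (P(Q, I) = (-3 - 1*4)*Q = (-3 - 4)*Q = -7*Q)
Z = 147/12734 (Z = -7*42/(-25468) = -294*(-1/25468) = 147/12734 ≈ 0.011544)
(-12894 + Z)*(S - 2860) = (-12894 + 147/12734)*(23727 - 2860) = -164192049/12734*20867 = -3426195486483/12734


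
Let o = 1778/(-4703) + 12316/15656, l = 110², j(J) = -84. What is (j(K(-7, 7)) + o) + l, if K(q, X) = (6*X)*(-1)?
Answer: 221192546117/18407542 ≈ 12016.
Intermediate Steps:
K(q, X) = -6*X
l = 12100
o = 7521445/18407542 (o = 1778*(-1/4703) + 12316*(1/15656) = -1778/4703 + 3079/3914 = 7521445/18407542 ≈ 0.40861)
(j(K(-7, 7)) + o) + l = (-84 + 7521445/18407542) + 12100 = -1538712083/18407542 + 12100 = 221192546117/18407542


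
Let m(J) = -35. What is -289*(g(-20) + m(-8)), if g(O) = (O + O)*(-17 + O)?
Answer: -417605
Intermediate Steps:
g(O) = 2*O*(-17 + O) (g(O) = (2*O)*(-17 + O) = 2*O*(-17 + O))
-289*(g(-20) + m(-8)) = -289*(2*(-20)*(-17 - 20) - 35) = -289*(2*(-20)*(-37) - 35) = -289*(1480 - 35) = -289*1445 = -417605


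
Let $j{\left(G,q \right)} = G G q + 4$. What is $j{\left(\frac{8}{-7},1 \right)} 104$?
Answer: $\frac{27040}{49} \approx 551.84$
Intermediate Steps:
$j{\left(G,q \right)} = 4 + q G^{2}$ ($j{\left(G,q \right)} = G^{2} q + 4 = q G^{2} + 4 = 4 + q G^{2}$)
$j{\left(\frac{8}{-7},1 \right)} 104 = \left(4 + 1 \left(\frac{8}{-7}\right)^{2}\right) 104 = \left(4 + 1 \left(8 \left(- \frac{1}{7}\right)\right)^{2}\right) 104 = \left(4 + 1 \left(- \frac{8}{7}\right)^{2}\right) 104 = \left(4 + 1 \cdot \frac{64}{49}\right) 104 = \left(4 + \frac{64}{49}\right) 104 = \frac{260}{49} \cdot 104 = \frac{27040}{49}$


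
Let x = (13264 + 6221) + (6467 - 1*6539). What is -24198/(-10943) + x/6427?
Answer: 367957005/70330661 ≈ 5.2318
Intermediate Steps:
x = 19413 (x = 19485 + (6467 - 6539) = 19485 - 72 = 19413)
-24198/(-10943) + x/6427 = -24198/(-10943) + 19413/6427 = -24198*(-1/10943) + 19413*(1/6427) = 24198/10943 + 19413/6427 = 367957005/70330661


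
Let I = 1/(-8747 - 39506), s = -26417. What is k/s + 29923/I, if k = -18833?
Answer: -38142833149590/26417 ≈ -1.4439e+9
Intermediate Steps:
I = -1/48253 (I = 1/(-48253) = -1/48253 ≈ -2.0724e-5)
k/s + 29923/I = -18833/(-26417) + 29923/(-1/48253) = -18833*(-1/26417) + 29923*(-48253) = 18833/26417 - 1443874519 = -38142833149590/26417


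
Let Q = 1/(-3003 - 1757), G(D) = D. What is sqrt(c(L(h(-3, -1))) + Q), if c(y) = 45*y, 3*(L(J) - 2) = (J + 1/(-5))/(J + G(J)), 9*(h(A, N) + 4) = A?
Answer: sqrt(93666317290)/30940 ≈ 9.8917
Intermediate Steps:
h(A, N) = -4 + A/9
L(J) = 2 + (-1/5 + J)/(6*J) (L(J) = 2 + ((J + 1/(-5))/(J + J))/3 = 2 + ((J - 1/5)/((2*J)))/3 = 2 + ((-1/5 + J)*(1/(2*J)))/3 = 2 + ((-1/5 + J)/(2*J))/3 = 2 + (-1/5 + J)/(6*J))
Q = -1/4760 (Q = 1/(-4760) = -1/4760 ≈ -0.00021008)
sqrt(c(L(h(-3, -1))) + Q) = sqrt(45*((-1 + 65*(-4 + (1/9)*(-3)))/(30*(-4 + (1/9)*(-3)))) - 1/4760) = sqrt(45*((-1 + 65*(-4 - 1/3))/(30*(-4 - 1/3))) - 1/4760) = sqrt(45*((-1 + 65*(-13/3))/(30*(-13/3))) - 1/4760) = sqrt(45*((1/30)*(-3/13)*(-1 - 845/3)) - 1/4760) = sqrt(45*((1/30)*(-3/13)*(-848/3)) - 1/4760) = sqrt(45*(424/195) - 1/4760) = sqrt(1272/13 - 1/4760) = sqrt(6054707/61880) = sqrt(93666317290)/30940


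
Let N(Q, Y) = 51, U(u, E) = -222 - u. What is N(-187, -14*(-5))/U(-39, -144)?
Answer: -17/61 ≈ -0.27869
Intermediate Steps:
N(-187, -14*(-5))/U(-39, -144) = 51/(-222 - 1*(-39)) = 51/(-222 + 39) = 51/(-183) = 51*(-1/183) = -17/61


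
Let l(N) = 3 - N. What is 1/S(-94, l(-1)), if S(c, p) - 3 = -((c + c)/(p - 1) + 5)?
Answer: 3/182 ≈ 0.016484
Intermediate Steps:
S(c, p) = -2 - 2*c/(-1 + p) (S(c, p) = 3 - ((c + c)/(p - 1) + 5) = 3 - ((2*c)/(-1 + p) + 5) = 3 - (2*c/(-1 + p) + 5) = 3 - (5 + 2*c/(-1 + p)) = 3 + (-5 - 2*c/(-1 + p)) = -2 - 2*c/(-1 + p))
1/S(-94, l(-1)) = 1/(2*(1 - 1*(-94) - (3 - 1*(-1)))/(-1 + (3 - 1*(-1)))) = 1/(2*(1 + 94 - (3 + 1))/(-1 + (3 + 1))) = 1/(2*(1 + 94 - 1*4)/(-1 + 4)) = 1/(2*(1 + 94 - 4)/3) = 1/(2*(⅓)*91) = 1/(182/3) = 3/182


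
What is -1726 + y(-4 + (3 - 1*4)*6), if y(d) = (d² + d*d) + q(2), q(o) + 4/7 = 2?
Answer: -10672/7 ≈ -1524.6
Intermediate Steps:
q(o) = 10/7 (q(o) = -4/7 + 2 = 10/7)
y(d) = 10/7 + 2*d² (y(d) = (d² + d*d) + 10/7 = (d² + d²) + 10/7 = 2*d² + 10/7 = 10/7 + 2*d²)
-1726 + y(-4 + (3 - 1*4)*6) = -1726 + (10/7 + 2*(-4 + (3 - 1*4)*6)²) = -1726 + (10/7 + 2*(-4 + (3 - 4)*6)²) = -1726 + (10/7 + 2*(-4 - 1*6)²) = -1726 + (10/7 + 2*(-4 - 6)²) = -1726 + (10/7 + 2*(-10)²) = -1726 + (10/7 + 2*100) = -1726 + (10/7 + 200) = -1726 + 1410/7 = -10672/7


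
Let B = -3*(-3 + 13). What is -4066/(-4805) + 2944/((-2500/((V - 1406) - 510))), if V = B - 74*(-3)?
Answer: 1219886554/600625 ≈ 2031.0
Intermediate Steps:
B = -30 (B = -3*10 = -30)
V = 192 (V = -30 - 74*(-3) = -30 - 1*(-222) = -30 + 222 = 192)
-4066/(-4805) + 2944/((-2500/((V - 1406) - 510))) = -4066/(-4805) + 2944/((-2500/((192 - 1406) - 510))) = -4066*(-1/4805) + 2944/((-2500/(-1214 - 510))) = 4066/4805 + 2944/((-2500/(-1724))) = 4066/4805 + 2944/((-2500*(-1/1724))) = 4066/4805 + 2944/(625/431) = 4066/4805 + 2944*(431/625) = 4066/4805 + 1268864/625 = 1219886554/600625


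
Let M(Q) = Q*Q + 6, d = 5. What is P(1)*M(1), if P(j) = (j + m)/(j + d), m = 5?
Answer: 7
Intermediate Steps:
M(Q) = 6 + Q² (M(Q) = Q² + 6 = 6 + Q²)
P(j) = 1 (P(j) = (j + 5)/(j + 5) = (5 + j)/(5 + j) = 1)
P(1)*M(1) = 1*(6 + 1²) = 1*(6 + 1) = 1*7 = 7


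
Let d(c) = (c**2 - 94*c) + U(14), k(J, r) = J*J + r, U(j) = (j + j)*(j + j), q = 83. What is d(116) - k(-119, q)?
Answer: -10908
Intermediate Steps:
U(j) = 4*j**2 (U(j) = (2*j)*(2*j) = 4*j**2)
k(J, r) = r + J**2 (k(J, r) = J**2 + r = r + J**2)
d(c) = 784 + c**2 - 94*c (d(c) = (c**2 - 94*c) + 4*14**2 = (c**2 - 94*c) + 4*196 = (c**2 - 94*c) + 784 = 784 + c**2 - 94*c)
d(116) - k(-119, q) = (784 + 116**2 - 94*116) - (83 + (-119)**2) = (784 + 13456 - 10904) - (83 + 14161) = 3336 - 1*14244 = 3336 - 14244 = -10908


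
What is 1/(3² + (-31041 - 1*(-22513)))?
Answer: -1/8519 ≈ -0.00011738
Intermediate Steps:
1/(3² + (-31041 - 1*(-22513))) = 1/(9 + (-31041 + 22513)) = 1/(9 - 8528) = 1/(-8519) = -1/8519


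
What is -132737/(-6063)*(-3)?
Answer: -132737/2021 ≈ -65.679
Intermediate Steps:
-132737/(-6063)*(-3) = -132737*(-1/6063)*(-3) = (132737/6063)*(-3) = -132737/2021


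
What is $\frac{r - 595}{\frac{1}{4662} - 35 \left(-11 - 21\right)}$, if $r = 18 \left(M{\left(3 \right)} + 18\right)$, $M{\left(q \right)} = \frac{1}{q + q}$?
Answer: $- \frac{1249416}{5221441} \approx -0.23929$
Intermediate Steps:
$M{\left(q \right)} = \frac{1}{2 q}$
$r = 327$ ($r = 18 \left(\frac{1}{2 \cdot 3} + 18\right) = 18 \left(\frac{1}{2} \cdot \frac{1}{3} + 18\right) = 18 \left(\frac{1}{6} + 18\right) = 18 \cdot \frac{109}{6} = 327$)
$\frac{r - 595}{\frac{1}{4662} - 35 \left(-11 - 21\right)} = \frac{327 - 595}{\frac{1}{4662} - 35 \left(-11 - 21\right)} = - \frac{268}{\frac{1}{4662} - -1120} = - \frac{268}{\frac{1}{4662} + 1120} = - \frac{268}{\frac{5221441}{4662}} = \left(-268\right) \frac{4662}{5221441} = - \frac{1249416}{5221441}$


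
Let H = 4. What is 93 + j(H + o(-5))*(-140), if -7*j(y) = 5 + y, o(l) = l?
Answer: 173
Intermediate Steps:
j(y) = -5/7 - y/7 (j(y) = -(5 + y)/7 = -5/7 - y/7)
93 + j(H + o(-5))*(-140) = 93 + (-5/7 - (4 - 5)/7)*(-140) = 93 + (-5/7 - ⅐*(-1))*(-140) = 93 + (-5/7 + ⅐)*(-140) = 93 - 4/7*(-140) = 93 + 80 = 173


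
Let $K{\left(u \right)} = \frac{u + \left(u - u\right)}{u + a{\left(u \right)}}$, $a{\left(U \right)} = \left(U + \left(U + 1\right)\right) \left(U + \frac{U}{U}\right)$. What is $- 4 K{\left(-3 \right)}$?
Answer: $\frac{12}{7} \approx 1.7143$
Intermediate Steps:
$a{\left(U \right)} = \left(1 + U\right) \left(1 + 2 U\right)$ ($a{\left(U \right)} = \left(U + \left(1 + U\right)\right) \left(U + 1\right) = \left(1 + 2 U\right) \left(1 + U\right) = \left(1 + U\right) \left(1 + 2 U\right)$)
$K{\left(u \right)} = \frac{u}{1 + 2 u^{2} + 4 u}$ ($K{\left(u \right)} = \frac{u + \left(u - u\right)}{u + \left(1 + 2 u^{2} + 3 u\right)} = \frac{u + 0}{1 + 2 u^{2} + 4 u} = \frac{u}{1 + 2 u^{2} + 4 u}$)
$- 4 K{\left(-3 \right)} = - 4 \left(- \frac{3}{1 + 2 \left(-3\right)^{2} + 4 \left(-3\right)}\right) = - 4 \left(- \frac{3}{1 + 2 \cdot 9 - 12}\right) = - 4 \left(- \frac{3}{1 + 18 - 12}\right) = - 4 \left(- \frac{3}{7}\right) = - 4 \left(\left(-3\right) \frac{1}{7}\right) = \left(-4\right) \left(- \frac{3}{7}\right) = \frac{12}{7}$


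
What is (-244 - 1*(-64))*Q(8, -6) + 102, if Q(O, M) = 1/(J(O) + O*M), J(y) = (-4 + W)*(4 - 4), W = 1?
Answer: 423/4 ≈ 105.75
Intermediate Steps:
J(y) = 0 (J(y) = (-4 + 1)*(4 - 4) = -3*0 = 0)
Q(O, M) = 1/(M*O) (Q(O, M) = 1/(0 + O*M) = 1/(0 + M*O) = 1/(M*O))
(-244 - 1*(-64))*Q(8, -6) + 102 = (-244 - 1*(-64))*(1/(-6*8)) + 102 = (-244 + 64)*(-⅙*⅛) + 102 = -180*(-1/48) + 102 = 15/4 + 102 = 423/4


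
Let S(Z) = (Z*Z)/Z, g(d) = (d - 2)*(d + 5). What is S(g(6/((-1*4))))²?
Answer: 2401/16 ≈ 150.06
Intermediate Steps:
g(d) = (-2 + d)*(5 + d)
S(Z) = Z (S(Z) = Z²/Z = Z)
S(g(6/((-1*4))))² = (-10 + (6/((-1*4)))² + 3*(6/((-1*4))))² = (-10 + (6/(-4))² + 3*(6/(-4)))² = (-10 + (6*(-¼))² + 3*(6*(-¼)))² = (-10 + (-3/2)² + 3*(-3/2))² = (-10 + 9/4 - 9/2)² = (-49/4)² = 2401/16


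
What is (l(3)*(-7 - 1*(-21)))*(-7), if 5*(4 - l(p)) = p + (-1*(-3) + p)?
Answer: -1078/5 ≈ -215.60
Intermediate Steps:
l(p) = 17/5 - 2*p/5 (l(p) = 4 - (p + (-1*(-3) + p))/5 = 4 - (p + (3 + p))/5 = 4 - (3 + 2*p)/5 = 4 + (-3/5 - 2*p/5) = 17/5 - 2*p/5)
(l(3)*(-7 - 1*(-21)))*(-7) = ((17/5 - 2/5*3)*(-7 - 1*(-21)))*(-7) = ((17/5 - 6/5)*(-7 + 21))*(-7) = ((11/5)*14)*(-7) = (154/5)*(-7) = -1078/5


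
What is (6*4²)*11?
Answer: 1056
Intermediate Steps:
(6*4²)*11 = (6*16)*11 = 96*11 = 1056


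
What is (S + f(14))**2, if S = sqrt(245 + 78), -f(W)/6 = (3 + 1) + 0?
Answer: (24 - sqrt(323))**2 ≈ 36.334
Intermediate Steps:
f(W) = -24 (f(W) = -6*((3 + 1) + 0) = -6*(4 + 0) = -6*4 = -24)
S = sqrt(323) ≈ 17.972
(S + f(14))**2 = (sqrt(323) - 24)**2 = (-24 + sqrt(323))**2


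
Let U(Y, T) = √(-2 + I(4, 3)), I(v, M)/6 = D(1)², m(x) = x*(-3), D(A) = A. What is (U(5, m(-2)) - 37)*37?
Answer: -1295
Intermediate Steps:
m(x) = -3*x
I(v, M) = 6 (I(v, M) = 6*1² = 6*1 = 6)
U(Y, T) = 2 (U(Y, T) = √(-2 + 6) = √4 = 2)
(U(5, m(-2)) - 37)*37 = (2 - 37)*37 = -35*37 = -1295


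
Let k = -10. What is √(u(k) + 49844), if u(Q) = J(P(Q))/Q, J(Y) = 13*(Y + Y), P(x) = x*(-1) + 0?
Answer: 19*√138 ≈ 223.20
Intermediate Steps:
P(x) = -x (P(x) = -x + 0 = -x)
J(Y) = 26*Y (J(Y) = 13*(2*Y) = 26*Y)
u(Q) = -26 (u(Q) = (26*(-Q))/Q = (-26*Q)/Q = -26)
√(u(k) + 49844) = √(-26 + 49844) = √49818 = 19*√138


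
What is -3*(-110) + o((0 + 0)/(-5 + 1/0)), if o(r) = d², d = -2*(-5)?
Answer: 430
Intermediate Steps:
d = 10
o(r) = 100 (o(r) = 10² = 100)
-3*(-110) + o((0 + 0)/(-5 + 1/0)) = -3*(-110) + 100 = 330 + 100 = 430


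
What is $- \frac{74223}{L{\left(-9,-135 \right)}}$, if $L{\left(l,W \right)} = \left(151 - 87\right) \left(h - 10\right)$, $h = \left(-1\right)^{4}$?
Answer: $\frac{8247}{64} \approx 128.86$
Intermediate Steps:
$h = 1$
$L{\left(l,W \right)} = -576$ ($L{\left(l,W \right)} = \left(151 - 87\right) \left(1 - 10\right) = 64 \left(-9\right) = -576$)
$- \frac{74223}{L{\left(-9,-135 \right)}} = - \frac{74223}{-576} = \left(-74223\right) \left(- \frac{1}{576}\right) = \frac{8247}{64}$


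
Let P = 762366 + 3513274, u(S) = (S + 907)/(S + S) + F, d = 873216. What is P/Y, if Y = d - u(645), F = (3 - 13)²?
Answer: 689446950/140789761 ≈ 4.8970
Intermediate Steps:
F = 100 (F = (-10)² = 100)
u(S) = 100 + (907 + S)/(2*S) (u(S) = (S + 907)/(S + S) + 100 = (907 + S)/((2*S)) + 100 = (907 + S)*(1/(2*S)) + 100 = (907 + S)/(2*S) + 100 = 100 + (907 + S)/(2*S))
Y = 563159044/645 (Y = 873216 - (907 + 201*645)/(2*645) = 873216 - (907 + 129645)/(2*645) = 873216 - 130552/(2*645) = 873216 - 1*65276/645 = 873216 - 65276/645 = 563159044/645 ≈ 8.7312e+5)
P = 4275640
P/Y = 4275640/(563159044/645) = 4275640*(645/563159044) = 689446950/140789761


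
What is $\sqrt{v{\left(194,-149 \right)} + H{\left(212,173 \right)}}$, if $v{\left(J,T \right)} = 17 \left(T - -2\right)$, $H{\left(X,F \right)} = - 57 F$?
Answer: $2 i \sqrt{3090} \approx 111.18 i$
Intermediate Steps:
$v{\left(J,T \right)} = 34 + 17 T$ ($v{\left(J,T \right)} = 17 \left(T + 2\right) = 17 \left(2 + T\right) = 34 + 17 T$)
$\sqrt{v{\left(194,-149 \right)} + H{\left(212,173 \right)}} = \sqrt{\left(34 + 17 \left(-149\right)\right) - 9861} = \sqrt{\left(34 - 2533\right) - 9861} = \sqrt{-2499 - 9861} = \sqrt{-12360} = 2 i \sqrt{3090}$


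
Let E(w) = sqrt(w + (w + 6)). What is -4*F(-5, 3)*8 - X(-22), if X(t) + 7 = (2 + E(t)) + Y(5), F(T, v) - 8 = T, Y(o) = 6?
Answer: -97 - I*sqrt(38) ≈ -97.0 - 6.1644*I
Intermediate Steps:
F(T, v) = 8 + T
E(w) = sqrt(6 + 2*w) (E(w) = sqrt(w + (6 + w)) = sqrt(6 + 2*w))
X(t) = 1 + sqrt(6 + 2*t) (X(t) = -7 + ((2 + sqrt(6 + 2*t)) + 6) = -7 + (8 + sqrt(6 + 2*t)) = 1 + sqrt(6 + 2*t))
-4*F(-5, 3)*8 - X(-22) = -4*(8 - 5)*8 - (1 + sqrt(6 + 2*(-22))) = -4*3*8 - (1 + sqrt(6 - 44)) = -12*8 - (1 + sqrt(-38)) = -96 - (1 + I*sqrt(38)) = -96 + (-1 - I*sqrt(38)) = -97 - I*sqrt(38)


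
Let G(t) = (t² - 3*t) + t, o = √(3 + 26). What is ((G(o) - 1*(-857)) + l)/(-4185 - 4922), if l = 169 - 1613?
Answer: 558/9107 + 2*√29/9107 ≈ 0.062454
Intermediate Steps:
l = -1444
o = √29 ≈ 5.3852
G(t) = t² - 2*t
((G(o) - 1*(-857)) + l)/(-4185 - 4922) = ((√29*(-2 + √29) - 1*(-857)) - 1444)/(-4185 - 4922) = ((√29*(-2 + √29) + 857) - 1444)/(-9107) = ((857 + √29*(-2 + √29)) - 1444)*(-1/9107) = (-587 + √29*(-2 + √29))*(-1/9107) = 587/9107 - √29*(-2 + √29)/9107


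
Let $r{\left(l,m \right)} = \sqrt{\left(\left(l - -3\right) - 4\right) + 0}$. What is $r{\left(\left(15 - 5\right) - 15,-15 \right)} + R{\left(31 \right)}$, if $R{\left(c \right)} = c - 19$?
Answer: $12 + i \sqrt{6} \approx 12.0 + 2.4495 i$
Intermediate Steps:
$R{\left(c \right)} = -19 + c$
$r{\left(l,m \right)} = \sqrt{-1 + l}$ ($r{\left(l,m \right)} = \sqrt{\left(\left(l + 3\right) - 4\right) + 0} = \sqrt{\left(\left(3 + l\right) - 4\right) + 0} = \sqrt{\left(-1 + l\right) + 0} = \sqrt{-1 + l}$)
$r{\left(\left(15 - 5\right) - 15,-15 \right)} + R{\left(31 \right)} = \sqrt{-1 + \left(\left(15 - 5\right) - 15\right)} + \left(-19 + 31\right) = \sqrt{-1 + \left(10 - 15\right)} + 12 = \sqrt{-1 - 5} + 12 = \sqrt{-6} + 12 = i \sqrt{6} + 12 = 12 + i \sqrt{6}$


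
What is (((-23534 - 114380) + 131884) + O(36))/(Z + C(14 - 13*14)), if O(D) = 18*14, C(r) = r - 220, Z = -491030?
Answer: 321/27301 ≈ 0.011758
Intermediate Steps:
C(r) = -220 + r
O(D) = 252
(((-23534 - 114380) + 131884) + O(36))/(Z + C(14 - 13*14)) = (((-23534 - 114380) + 131884) + 252)/(-491030 + (-220 + (14 - 13*14))) = ((-137914 + 131884) + 252)/(-491030 + (-220 + (14 - 182))) = (-6030 + 252)/(-491030 + (-220 - 168)) = -5778/(-491030 - 388) = -5778/(-491418) = -5778*(-1/491418) = 321/27301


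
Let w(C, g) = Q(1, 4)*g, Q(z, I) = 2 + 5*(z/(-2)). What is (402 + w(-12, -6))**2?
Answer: 164025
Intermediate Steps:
Q(z, I) = 2 - 5*z/2 (Q(z, I) = 2 + 5*(z*(-1/2)) = 2 + 5*(-z/2) = 2 - 5*z/2)
w(C, g) = -g/2 (w(C, g) = (2 - 5/2*1)*g = (2 - 5/2)*g = -g/2)
(402 + w(-12, -6))**2 = (402 - 1/2*(-6))**2 = (402 + 3)**2 = 405**2 = 164025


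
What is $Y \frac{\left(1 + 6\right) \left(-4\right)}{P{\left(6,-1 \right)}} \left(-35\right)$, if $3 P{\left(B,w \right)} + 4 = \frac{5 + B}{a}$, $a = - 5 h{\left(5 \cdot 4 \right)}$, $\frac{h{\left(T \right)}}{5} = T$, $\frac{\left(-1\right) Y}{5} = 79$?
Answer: $\frac{580650000}{2011} \approx 2.8874 \cdot 10^{5}$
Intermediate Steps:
$Y = -395$ ($Y = \left(-5\right) 79 = -395$)
$h{\left(T \right)} = 5 T$
$a = -500$ ($a = - 5 \cdot 5 \cdot 5 \cdot 4 = - 5 \cdot 5 \cdot 20 = \left(-5\right) 100 = -500$)
$P{\left(B,w \right)} = - \frac{401}{300} - \frac{B}{1500}$ ($P{\left(B,w \right)} = - \frac{4}{3} + \frac{\left(5 + B\right) \frac{1}{-500}}{3} = - \frac{4}{3} + \frac{\left(5 + B\right) \left(- \frac{1}{500}\right)}{3} = - \frac{4}{3} + \frac{- \frac{1}{100} - \frac{B}{500}}{3} = - \frac{4}{3} - \left(\frac{1}{300} + \frac{B}{1500}\right) = - \frac{401}{300} - \frac{B}{1500}$)
$Y \frac{\left(1 + 6\right) \left(-4\right)}{P{\left(6,-1 \right)}} \left(-35\right) = - 395 \frac{\left(1 + 6\right) \left(-4\right)}{- \frac{401}{300} - \frac{1}{250}} \left(-35\right) = - 395 \frac{7 \left(-4\right)}{- \frac{401}{300} - \frac{1}{250}} \left(-35\right) = - 395 \left(- \frac{28}{- \frac{2011}{1500}}\right) \left(-35\right) = - 395 \left(\left(-28\right) \left(- \frac{1500}{2011}\right)\right) \left(-35\right) = \left(-395\right) \frac{42000}{2011} \left(-35\right) = \left(- \frac{16590000}{2011}\right) \left(-35\right) = \frac{580650000}{2011}$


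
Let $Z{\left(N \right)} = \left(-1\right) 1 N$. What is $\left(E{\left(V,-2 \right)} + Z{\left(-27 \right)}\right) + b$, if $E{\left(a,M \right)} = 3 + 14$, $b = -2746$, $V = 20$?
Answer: $-2702$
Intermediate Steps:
$E{\left(a,M \right)} = 17$
$Z{\left(N \right)} = - N$
$\left(E{\left(V,-2 \right)} + Z{\left(-27 \right)}\right) + b = \left(17 - -27\right) - 2746 = \left(17 + 27\right) - 2746 = 44 - 2746 = -2702$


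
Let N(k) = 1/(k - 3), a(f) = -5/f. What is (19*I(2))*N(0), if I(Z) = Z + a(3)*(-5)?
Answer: -589/9 ≈ -65.444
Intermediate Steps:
N(k) = 1/(-3 + k)
I(Z) = 25/3 + Z (I(Z) = Z - 5/3*(-5) = Z + 25/3 = 25/3 + Z)
(19*I(2))*N(0) = (19*(25/3 + 2))/(-3 + 0) = (19*(31/3))/(-3) = (589/3)*(-⅓) = -589/9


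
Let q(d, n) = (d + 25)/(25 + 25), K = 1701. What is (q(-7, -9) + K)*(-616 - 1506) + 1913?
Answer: -90209323/25 ≈ -3.6084e+6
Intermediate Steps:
q(d, n) = ½ + d/50 (q(d, n) = (25 + d)/50 = (25 + d)*(1/50) = ½ + d/50)
(q(-7, -9) + K)*(-616 - 1506) + 1913 = ((½ + (1/50)*(-7)) + 1701)*(-616 - 1506) + 1913 = ((½ - 7/50) + 1701)*(-2122) + 1913 = (9/25 + 1701)*(-2122) + 1913 = (42534/25)*(-2122) + 1913 = -90257148/25 + 1913 = -90209323/25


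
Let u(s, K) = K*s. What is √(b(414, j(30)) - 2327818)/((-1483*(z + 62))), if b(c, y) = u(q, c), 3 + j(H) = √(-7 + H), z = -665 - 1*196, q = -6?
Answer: I*√2330302/1184917 ≈ 0.0012883*I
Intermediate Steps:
z = -861 (z = -665 - 196 = -861)
j(H) = -3 + √(-7 + H)
b(c, y) = -6*c (b(c, y) = c*(-6) = -6*c)
√(b(414, j(30)) - 2327818)/((-1483*(z + 62))) = √(-6*414 - 2327818)/((-1483*(-861 + 62))) = √(-2484 - 2327818)/((-1483*(-799))) = √(-2330302)/1184917 = (I*√2330302)*(1/1184917) = I*√2330302/1184917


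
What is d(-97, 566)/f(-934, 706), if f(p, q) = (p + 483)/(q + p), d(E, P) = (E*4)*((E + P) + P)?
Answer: -91560240/451 ≈ -2.0302e+5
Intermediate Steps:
d(E, P) = 4*E*(E + 2*P) (d(E, P) = (4*E)*(E + 2*P) = 4*E*(E + 2*P))
f(p, q) = (483 + p)/(p + q)
d(-97, 566)/f(-934, 706) = (4*(-97)*(-97 + 2*566))/(((483 - 934)/(-934 + 706))) = (4*(-97)*(-97 + 1132))/((-451/(-228))) = (4*(-97)*1035)/((-1/228*(-451))) = -401580/451/228 = -401580*228/451 = -91560240/451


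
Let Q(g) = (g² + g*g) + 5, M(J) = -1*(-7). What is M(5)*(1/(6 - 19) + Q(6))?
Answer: 7000/13 ≈ 538.46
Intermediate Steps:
M(J) = 7
Q(g) = 5 + 2*g² (Q(g) = (g² + g²) + 5 = 2*g² + 5 = 5 + 2*g²)
M(5)*(1/(6 - 19) + Q(6)) = 7*(1/(6 - 19) + (5 + 2*6²)) = 7*(1/(-13) + (5 + 2*36)) = 7*(-1/13 + (5 + 72)) = 7*(-1/13 + 77) = 7*(1000/13) = 7000/13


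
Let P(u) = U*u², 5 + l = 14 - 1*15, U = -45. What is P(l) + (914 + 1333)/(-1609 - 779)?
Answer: -1290269/796 ≈ -1620.9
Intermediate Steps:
l = -6 (l = -5 + (14 - 1*15) = -5 + (14 - 15) = -5 - 1 = -6)
P(u) = -45*u²
P(l) + (914 + 1333)/(-1609 - 779) = -45*(-6)² + (914 + 1333)/(-1609 - 779) = -45*36 + 2247/(-2388) = -1620 + 2247*(-1/2388) = -1620 - 749/796 = -1290269/796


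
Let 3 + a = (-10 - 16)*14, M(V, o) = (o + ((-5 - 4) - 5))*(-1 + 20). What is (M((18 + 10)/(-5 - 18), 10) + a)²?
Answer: 196249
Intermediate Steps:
M(V, o) = -266 + 19*o (M(V, o) = (o + (-9 - 5))*19 = (o - 14)*19 = (-14 + o)*19 = -266 + 19*o)
a = -367 (a = -3 + (-10 - 16)*14 = -3 - 26*14 = -3 - 364 = -367)
(M((18 + 10)/(-5 - 18), 10) + a)² = ((-266 + 19*10) - 367)² = ((-266 + 190) - 367)² = (-76 - 367)² = (-443)² = 196249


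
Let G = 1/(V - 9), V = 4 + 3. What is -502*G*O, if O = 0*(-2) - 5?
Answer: -1255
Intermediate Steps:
V = 7
O = -5 (O = 0 - 5 = -5)
G = -½ (G = 1/(7 - 9) = 1/(-2) = -½ ≈ -0.50000)
-502*G*O = -(-251)*(-5) = -502*5/2 = -1255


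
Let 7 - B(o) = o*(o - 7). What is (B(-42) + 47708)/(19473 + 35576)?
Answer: 45657/55049 ≈ 0.82939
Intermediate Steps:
B(o) = 7 - o*(-7 + o) (B(o) = 7 - o*(o - 7) = 7 - o*(-7 + o))
(B(-42) + 47708)/(19473 + 35576) = ((7 - 1*(-42)² + 7*(-42)) + 47708)/(19473 + 35576) = ((7 - 1*1764 - 294) + 47708)/55049 = ((7 - 1764 - 294) + 47708)*(1/55049) = (-2051 + 47708)*(1/55049) = 45657*(1/55049) = 45657/55049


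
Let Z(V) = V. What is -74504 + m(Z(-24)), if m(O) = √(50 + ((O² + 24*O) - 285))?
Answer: -74504 + I*√235 ≈ -74504.0 + 15.33*I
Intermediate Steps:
m(O) = √(-235 + O² + 24*O) (m(O) = √(50 + (-285 + O² + 24*O)) = √(-235 + O² + 24*O))
-74504 + m(Z(-24)) = -74504 + √(-235 + (-24)² + 24*(-24)) = -74504 + √(-235 + 576 - 576) = -74504 + √(-235) = -74504 + I*√235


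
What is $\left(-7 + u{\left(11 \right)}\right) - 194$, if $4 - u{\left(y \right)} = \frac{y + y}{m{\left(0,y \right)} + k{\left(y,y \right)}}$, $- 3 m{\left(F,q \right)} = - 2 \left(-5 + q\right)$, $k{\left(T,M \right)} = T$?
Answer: $- \frac{2977}{15} \approx -198.47$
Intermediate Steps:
$m{\left(F,q \right)} = - \frac{10}{3} + \frac{2 q}{3}$ ($m{\left(F,q \right)} = - \frac{\left(-2\right) \left(-5 + q\right)}{3} = - \frac{10 - 2 q}{3} = - \frac{10}{3} + \frac{2 q}{3}$)
$u{\left(y \right)} = 4 - \frac{2 y}{- \frac{10}{3} + \frac{5 y}{3}}$ ($u{\left(y \right)} = 4 - \frac{y + y}{\left(- \frac{10}{3} + \frac{2 y}{3}\right) + y} = 4 - \frac{2 y}{- \frac{10}{3} + \frac{5 y}{3}}$)
$\left(-7 + u{\left(11 \right)}\right) - 194 = \left(-7 + \frac{2 \left(-20 + 7 \cdot 11\right)}{5 \left(-2 + 11\right)}\right) - 194 = \left(-7 + \frac{2 \left(-20 + 77\right)}{5 \cdot 9}\right) - 194 = \left(-7 + \frac{2}{5} \cdot \frac{1}{9} \cdot 57\right) - 194 = \left(-7 + \frac{38}{15}\right) - 194 = - \frac{67}{15} - 194 = - \frac{2977}{15}$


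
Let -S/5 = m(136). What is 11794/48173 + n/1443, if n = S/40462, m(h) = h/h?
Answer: 688612097939/2812660861218 ≈ 0.24483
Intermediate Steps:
m(h) = 1
S = -5 (S = -5*1 = -5)
n = -5/40462 ≈ -0.00012357
11794/48173 + n/1443 = 11794/48173 - 5/40462/1443 = 11794*(1/48173) - 5/40462*1/1443 = 11794/48173 - 5/58386666 = 688612097939/2812660861218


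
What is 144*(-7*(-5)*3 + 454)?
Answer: 80496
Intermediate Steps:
144*(-7*(-5)*3 + 454) = 144*(35*3 + 454) = 144*(105 + 454) = 144*559 = 80496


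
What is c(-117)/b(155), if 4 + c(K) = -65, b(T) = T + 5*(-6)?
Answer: -69/125 ≈ -0.55200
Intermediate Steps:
b(T) = -30 + T (b(T) = T - 30 = -30 + T)
c(K) = -69 (c(K) = -4 - 65 = -69)
c(-117)/b(155) = -69/(-30 + 155) = -69/125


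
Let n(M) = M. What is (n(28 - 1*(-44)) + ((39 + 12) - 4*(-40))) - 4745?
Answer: -4462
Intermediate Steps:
(n(28 - 1*(-44)) + ((39 + 12) - 4*(-40))) - 4745 = ((28 - 1*(-44)) + ((39 + 12) - 4*(-40))) - 4745 = ((28 + 44) + (51 + 160)) - 4745 = (72 + 211) - 4745 = 283 - 4745 = -4462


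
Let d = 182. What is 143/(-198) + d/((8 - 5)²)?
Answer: 39/2 ≈ 19.500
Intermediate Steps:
143/(-198) + d/((8 - 5)²) = 143/(-198) + 182/((8 - 5)²) = 143*(-1/198) + 182/(3²) = -13/18 + 182/9 = 39/2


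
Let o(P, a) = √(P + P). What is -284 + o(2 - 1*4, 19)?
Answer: -284 + 2*I ≈ -284.0 + 2.0*I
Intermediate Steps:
o(P, a) = √2*√P (o(P, a) = √(2*P) = √2*√P)
-284 + o(2 - 1*4, 19) = -284 + √2*√(2 - 1*4) = -284 + √2*√(2 - 4) = -284 + √2*√(-2) = -284 + √2*(I*√2) = -284 + 2*I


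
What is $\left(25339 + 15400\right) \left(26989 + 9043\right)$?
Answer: $1467907648$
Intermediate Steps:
$\left(25339 + 15400\right) \left(26989 + 9043\right) = 40739 \cdot 36032 = 1467907648$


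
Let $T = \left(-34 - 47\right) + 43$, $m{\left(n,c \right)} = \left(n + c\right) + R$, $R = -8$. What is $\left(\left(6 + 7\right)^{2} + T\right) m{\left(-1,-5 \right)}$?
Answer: $-1834$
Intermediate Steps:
$m{\left(n,c \right)} = -8 + c + n$ ($m{\left(n,c \right)} = \left(n + c\right) - 8 = \left(c + n\right) - 8 = -8 + c + n$)
$T = -38$ ($T = -81 + 43 = -38$)
$\left(\left(6 + 7\right)^{2} + T\right) m{\left(-1,-5 \right)} = \left(\left(6 + 7\right)^{2} - 38\right) \left(-8 - 5 - 1\right) = \left(13^{2} - 38\right) \left(-14\right) = \left(169 - 38\right) \left(-14\right) = 131 \left(-14\right) = -1834$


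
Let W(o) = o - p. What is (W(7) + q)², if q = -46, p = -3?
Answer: 1296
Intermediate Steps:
W(o) = 3 + o (W(o) = o - 1*(-3) = o + 3 = 3 + o)
(W(7) + q)² = ((3 + 7) - 46)² = (10 - 46)² = (-36)² = 1296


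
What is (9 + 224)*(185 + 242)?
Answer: 99491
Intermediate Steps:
(9 + 224)*(185 + 242) = 233*427 = 99491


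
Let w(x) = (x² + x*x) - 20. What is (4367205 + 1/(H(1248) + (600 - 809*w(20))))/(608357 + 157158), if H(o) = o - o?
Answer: 2753173376099/482595966300 ≈ 5.7049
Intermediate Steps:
H(o) = 0
w(x) = -20 + 2*x² (w(x) = (x² + x²) - 20 = 2*x² - 20 = -20 + 2*x²)
(4367205 + 1/(H(1248) + (600 - 809*w(20))))/(608357 + 157158) = (4367205 + 1/(0 + (600 - 809*(-20 + 2*20²))))/(608357 + 157158) = (4367205 + 1/(0 + (600 - 809*(-20 + 2*400))))/765515 = (4367205 + 1/(0 + (600 - 809*(-20 + 800))))*(1/765515) = (4367205 + 1/(0 + (600 - 809*780)))*(1/765515) = (4367205 + 1/(0 + (600 - 631020)))*(1/765515) = (4367205 + 1/(0 - 630420))*(1/765515) = (4367205 + 1/(-630420))*(1/765515) = (4367205 - 1/630420)*(1/765515) = (2753173376099/630420)*(1/765515) = 2753173376099/482595966300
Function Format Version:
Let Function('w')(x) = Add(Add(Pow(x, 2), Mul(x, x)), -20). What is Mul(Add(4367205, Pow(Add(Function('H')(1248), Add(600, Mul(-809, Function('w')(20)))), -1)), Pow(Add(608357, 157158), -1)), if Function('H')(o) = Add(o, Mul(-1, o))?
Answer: Rational(2753173376099, 482595966300) ≈ 5.7049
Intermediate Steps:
Function('H')(o) = 0
Function('w')(x) = Add(-20, Mul(2, Pow(x, 2))) (Function('w')(x) = Add(Add(Pow(x, 2), Pow(x, 2)), -20) = Add(Mul(2, Pow(x, 2)), -20) = Add(-20, Mul(2, Pow(x, 2))))
Mul(Add(4367205, Pow(Add(Function('H')(1248), Add(600, Mul(-809, Function('w')(20)))), -1)), Pow(Add(608357, 157158), -1)) = Mul(Add(4367205, Pow(Add(0, Add(600, Mul(-809, Add(-20, Mul(2, Pow(20, 2)))))), -1)), Pow(Add(608357, 157158), -1)) = Mul(Add(4367205, Pow(Add(0, Add(600, Mul(-809, Add(-20, Mul(2, 400))))), -1)), Pow(765515, -1)) = Mul(Add(4367205, Pow(Add(0, Add(600, Mul(-809, Add(-20, 800)))), -1)), Rational(1, 765515)) = Mul(Add(4367205, Pow(Add(0, Add(600, Mul(-809, 780))), -1)), Rational(1, 765515)) = Mul(Add(4367205, Pow(Add(0, Add(600, -631020)), -1)), Rational(1, 765515)) = Mul(Add(4367205, Pow(Add(0, -630420), -1)), Rational(1, 765515)) = Mul(Add(4367205, Pow(-630420, -1)), Rational(1, 765515)) = Mul(Add(4367205, Rational(-1, 630420)), Rational(1, 765515)) = Mul(Rational(2753173376099, 630420), Rational(1, 765515)) = Rational(2753173376099, 482595966300)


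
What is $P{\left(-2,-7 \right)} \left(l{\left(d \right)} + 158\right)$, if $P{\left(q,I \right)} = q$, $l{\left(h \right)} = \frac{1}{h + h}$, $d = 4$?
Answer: $- \frac{1265}{4} \approx -316.25$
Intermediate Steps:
$l{\left(h \right)} = \frac{1}{2 h}$
$P{\left(-2,-7 \right)} \left(l{\left(d \right)} + 158\right) = - 2 \left(\frac{1}{2 \cdot 4} + 158\right) = - 2 \left(\frac{1}{2} \cdot \frac{1}{4} + 158\right) = - 2 \left(\frac{1}{8} + 158\right) = \left(-2\right) \frac{1265}{8} = - \frac{1265}{4}$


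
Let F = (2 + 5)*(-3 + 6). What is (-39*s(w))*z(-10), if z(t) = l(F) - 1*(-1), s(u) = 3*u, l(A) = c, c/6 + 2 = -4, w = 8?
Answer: 32760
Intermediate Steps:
c = -36 (c = -12 + 6*(-4) = -12 - 24 = -36)
F = 21 (F = 7*3 = 21)
l(A) = -36
z(t) = -35 (z(t) = -36 - 1*(-1) = -36 + 1 = -35)
(-39*s(w))*z(-10) = -117*8*(-35) = -39*24*(-35) = -936*(-35) = 32760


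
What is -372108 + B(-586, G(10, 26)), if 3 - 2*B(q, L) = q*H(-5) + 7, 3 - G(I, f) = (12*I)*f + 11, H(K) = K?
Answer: -373575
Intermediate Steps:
G(I, f) = -8 - 12*I*f (G(I, f) = 3 - ((12*I)*f + 11) = 3 - (12*I*f + 11) = 3 - (11 + 12*I*f) = 3 + (-11 - 12*I*f) = -8 - 12*I*f)
B(q, L) = -2 + 5*q/2 (B(q, L) = 3/2 - (q*(-5) + 7)/2 = 3/2 - (-5*q + 7)/2 = 3/2 - (7 - 5*q)/2 = 3/2 + (-7/2 + 5*q/2) = -2 + 5*q/2)
-372108 + B(-586, G(10, 26)) = -372108 + (-2 + (5/2)*(-586)) = -372108 + (-2 - 1465) = -372108 - 1467 = -373575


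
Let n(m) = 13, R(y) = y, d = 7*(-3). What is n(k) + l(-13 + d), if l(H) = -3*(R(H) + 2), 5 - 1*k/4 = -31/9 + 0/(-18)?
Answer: 109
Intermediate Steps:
d = -21
k = 304/9 (k = 20 - 4*(-31/9 + 0/(-18)) = 20 - 4*(-31*1/9 + 0*(-1/18)) = 20 - 4*(-31/9 + 0) = 20 - 4*(-31/9) = 20 + 124/9 = 304/9 ≈ 33.778)
l(H) = -6 - 3*H (l(H) = -3*(H + 2) = -3*(2 + H) = -6 - 3*H)
n(k) + l(-13 + d) = 13 + (-6 - 3*(-13 - 21)) = 13 + (-6 - 3*(-34)) = 13 + (-6 + 102) = 13 + 96 = 109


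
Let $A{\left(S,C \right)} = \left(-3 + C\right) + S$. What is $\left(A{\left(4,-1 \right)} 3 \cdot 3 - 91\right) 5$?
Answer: $-455$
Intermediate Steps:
$A{\left(S,C \right)} = -3 + C + S$
$\left(A{\left(4,-1 \right)} 3 \cdot 3 - 91\right) 5 = \left(\left(-3 - 1 + 4\right) 3 \cdot 3 - 91\right) 5 = \left(0 \cdot 3 \cdot 3 - 91\right) 5 = \left(0 \cdot 3 - 91\right) 5 = \left(0 - 91\right) 5 = \left(-91\right) 5 = -455$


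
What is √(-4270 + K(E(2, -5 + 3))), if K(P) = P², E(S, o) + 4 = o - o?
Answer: I*√4254 ≈ 65.223*I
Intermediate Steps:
E(S, o) = -4 (E(S, o) = -4 + (o - o) = -4 + 0 = -4)
√(-4270 + K(E(2, -5 + 3))) = √(-4270 + (-4)²) = √(-4270 + 16) = √(-4254) = I*√4254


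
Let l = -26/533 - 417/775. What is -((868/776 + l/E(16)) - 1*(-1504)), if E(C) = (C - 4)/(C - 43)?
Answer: -18572433981/12328700 ≈ -1506.4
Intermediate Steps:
E(C) = (-4 + C)/(-43 + C)
l = -18647/31775 (l = -26*1/533 - 417*1/775 = -2/41 - 417/775 = -18647/31775 ≈ -0.58685)
-((868/776 + l/E(16)) - 1*(-1504)) = -((868/776 - 18647*(-43 + 16)/(-4 + 16)/31775) - 1*(-1504)) = -((868*(1/776) - 18647/(31775*(12/(-27)))) + 1504) = -((217/194 - 18647/(31775*((-1/27*12)))) + 1504) = -((217/194 - 18647/(31775*(-4/9))) + 1504) = -((217/194 - 18647/31775*(-9/4)) + 1504) = -((217/194 + 167823/127100) + 1504) = -(30069181/12328700 + 1504) = -1*18572433981/12328700 = -18572433981/12328700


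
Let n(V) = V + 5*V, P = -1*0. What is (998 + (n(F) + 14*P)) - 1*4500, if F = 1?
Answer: -3496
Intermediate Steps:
P = 0
n(V) = 6*V
(998 + (n(F) + 14*P)) - 1*4500 = (998 + (6*1 + 14*0)) - 1*4500 = (998 + (6 + 0)) - 4500 = (998 + 6) - 4500 = 1004 - 4500 = -3496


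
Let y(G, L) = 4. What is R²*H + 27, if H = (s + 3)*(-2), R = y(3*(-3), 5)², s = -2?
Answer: -485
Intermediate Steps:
R = 16 (R = 4² = 16)
H = -2 (H = (-2 + 3)*(-2) = 1*(-2) = -2)
R²*H + 27 = 16²*(-2) + 27 = 256*(-2) + 27 = -512 + 27 = -485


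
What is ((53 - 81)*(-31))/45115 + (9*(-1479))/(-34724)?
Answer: 90095171/223796180 ≈ 0.40258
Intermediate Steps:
((53 - 81)*(-31))/45115 + (9*(-1479))/(-34724) = -28*(-31)*(1/45115) - 13311*(-1/34724) = 868*(1/45115) + 13311/34724 = 124/6445 + 13311/34724 = 90095171/223796180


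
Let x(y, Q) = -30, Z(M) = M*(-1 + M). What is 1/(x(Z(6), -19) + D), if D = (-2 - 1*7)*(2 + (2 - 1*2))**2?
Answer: -1/66 ≈ -0.015152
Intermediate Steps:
D = -36 (D = (-2 - 7)*(2 + (2 - 2))**2 = -9*(2 + 0)**2 = -9*2**2 = -9*4 = -36)
1/(x(Z(6), -19) + D) = 1/(-30 - 36) = 1/(-66) = -1/66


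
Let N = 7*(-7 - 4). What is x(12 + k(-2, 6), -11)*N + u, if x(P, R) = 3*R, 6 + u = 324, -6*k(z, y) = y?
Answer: 2859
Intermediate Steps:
k(z, y) = -y/6
u = 318 (u = -6 + 324 = 318)
N = -77 (N = 7*(-11) = -77)
x(12 + k(-2, 6), -11)*N + u = (3*(-11))*(-77) + 318 = -33*(-77) + 318 = 2541 + 318 = 2859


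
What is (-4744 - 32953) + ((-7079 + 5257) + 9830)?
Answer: -29689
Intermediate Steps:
(-4744 - 32953) + ((-7079 + 5257) + 9830) = -37697 + (-1822 + 9830) = -37697 + 8008 = -29689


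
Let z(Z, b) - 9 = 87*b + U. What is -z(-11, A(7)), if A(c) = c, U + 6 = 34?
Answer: -646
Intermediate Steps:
U = 28 (U = -6 + 34 = 28)
z(Z, b) = 37 + 87*b (z(Z, b) = 9 + (87*b + 28) = 9 + (28 + 87*b) = 37 + 87*b)
-z(-11, A(7)) = -(37 + 87*7) = -(37 + 609) = -1*646 = -646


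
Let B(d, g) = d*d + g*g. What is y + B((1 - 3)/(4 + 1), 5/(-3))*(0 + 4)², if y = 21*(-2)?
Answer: 1126/225 ≈ 5.0044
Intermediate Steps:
y = -42
B(d, g) = d² + g²
y + B((1 - 3)/(4 + 1), 5/(-3))*(0 + 4)² = -42 + (((1 - 3)/(4 + 1))² + (5/(-3))²)*(0 + 4)² = -42 + ((-2/5)² + (5*(-⅓))²)*4² = -42 + ((-2*⅕)² + (-5/3)²)*16 = -42 + ((-⅖)² + 25/9)*16 = -42 + (4/25 + 25/9)*16 = -42 + (661/225)*16 = -42 + 10576/225 = 1126/225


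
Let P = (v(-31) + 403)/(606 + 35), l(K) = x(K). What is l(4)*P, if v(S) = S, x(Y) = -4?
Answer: -1488/641 ≈ -2.3214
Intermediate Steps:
l(K) = -4
P = 372/641 (P = (-31 + 403)/(606 + 35) = 372/641 ≈ 0.58034)
l(4)*P = -4*372/641 = -1488/641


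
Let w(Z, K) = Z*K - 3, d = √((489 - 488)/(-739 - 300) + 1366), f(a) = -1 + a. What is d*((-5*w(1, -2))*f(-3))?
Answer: -300*√163847183/1039 ≈ -3695.9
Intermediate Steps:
d = 3*√163847183/1039 (d = √(1/(-1039) + 1366) = √(1*(-1/1039) + 1366) = √(-1/1039 + 1366) = √(1419273/1039) = 3*√163847183/1039 ≈ 36.959)
w(Z, K) = -3 + K*Z (w(Z, K) = K*Z - 3 = -3 + K*Z)
d*((-5*w(1, -2))*f(-3)) = (3*√163847183/1039)*((-5*(-3 - 2*1))*(-1 - 3)) = (3*√163847183/1039)*(-5*(-3 - 2)*(-4)) = (3*√163847183/1039)*(-5*(-5)*(-4)) = (3*√163847183/1039)*(25*(-4)) = (3*√163847183/1039)*(-100) = -300*√163847183/1039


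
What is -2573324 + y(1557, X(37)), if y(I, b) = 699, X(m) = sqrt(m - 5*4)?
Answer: -2572625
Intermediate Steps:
X(m) = sqrt(-20 + m) (X(m) = sqrt(m - 20) = sqrt(-20 + m))
-2573324 + y(1557, X(37)) = -2573324 + 699 = -2572625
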